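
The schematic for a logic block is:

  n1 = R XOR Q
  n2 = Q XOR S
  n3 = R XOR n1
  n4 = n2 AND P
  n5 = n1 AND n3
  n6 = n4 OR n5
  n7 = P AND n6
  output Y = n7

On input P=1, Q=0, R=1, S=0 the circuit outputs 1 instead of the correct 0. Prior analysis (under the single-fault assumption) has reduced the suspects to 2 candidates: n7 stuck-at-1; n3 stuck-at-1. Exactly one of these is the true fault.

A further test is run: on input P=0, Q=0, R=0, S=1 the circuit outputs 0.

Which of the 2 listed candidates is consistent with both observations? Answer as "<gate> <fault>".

Evaluate each candidate on input P=0, Q=0, R=0, S=1:
  n7 stuck-at-1: n1=0, n2=1, n3=0, n4=0, n5=0, n6=0, n7=1 [stuck-at-1] → 1 — eliminated
  n3 stuck-at-1: n1=0, n2=1, n3=1 [stuck-at-1], n4=0, n5=0, n6=0, n7=0 → 0 — matches
Only n3 stuck-at-1 reproduces the observed 0.

n3 stuck-at-1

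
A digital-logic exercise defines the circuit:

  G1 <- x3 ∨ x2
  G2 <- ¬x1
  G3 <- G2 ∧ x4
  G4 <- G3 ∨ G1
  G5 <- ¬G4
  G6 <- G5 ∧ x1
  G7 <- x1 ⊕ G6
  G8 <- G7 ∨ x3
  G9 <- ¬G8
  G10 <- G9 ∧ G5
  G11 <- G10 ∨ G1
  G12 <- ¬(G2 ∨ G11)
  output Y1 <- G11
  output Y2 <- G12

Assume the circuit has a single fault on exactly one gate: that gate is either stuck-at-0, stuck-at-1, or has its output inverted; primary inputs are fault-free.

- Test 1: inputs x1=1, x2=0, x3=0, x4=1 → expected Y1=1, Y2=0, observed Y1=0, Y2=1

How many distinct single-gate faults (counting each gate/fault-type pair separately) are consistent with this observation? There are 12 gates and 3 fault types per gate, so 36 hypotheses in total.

18

Fault-free: G1=0, G2=0, G3=0, G4=0, G5=1, G6=1, G7=0, G8=0, G9=1, G10=1, G11=1, G12=0 → Y1=1, Y2=0. Observed Y1=0, Y2=1.
  G1: none of the 3 fault types match ✗
  G2: none of the 3 fault types match ✗
  G3: stuck-at-1, inverted output ✓; others ✗
  G4: stuck-at-1, inverted output ✓; others ✗
  G5: stuck-at-0, inverted output ✓; others ✗
  G6: stuck-at-0, inverted output ✓; others ✗
  G7: stuck-at-1, inverted output ✓; others ✗
  G8: stuck-at-1, inverted output ✓; others ✗
  G9: stuck-at-0, inverted output ✓; others ✗
  G10: stuck-at-0, inverted output ✓; others ✗
  G11: stuck-at-0, inverted output ✓; others ✗
  G12: none of the 3 fault types match ✗
Consistent faults: {G3 stuck-at-1, G3 inverted output, G4 stuck-at-1, G4 inverted output, G5 stuck-at-0, G5 inverted output, G6 stuck-at-0, G6 inverted output, G7 stuck-at-1, G7 inverted output, G8 stuck-at-1, G8 inverted output, G9 stuck-at-0, G9 inverted output, G10 stuck-at-0, G10 inverted output, G11 stuck-at-0, G11 inverted output} — 18 in all.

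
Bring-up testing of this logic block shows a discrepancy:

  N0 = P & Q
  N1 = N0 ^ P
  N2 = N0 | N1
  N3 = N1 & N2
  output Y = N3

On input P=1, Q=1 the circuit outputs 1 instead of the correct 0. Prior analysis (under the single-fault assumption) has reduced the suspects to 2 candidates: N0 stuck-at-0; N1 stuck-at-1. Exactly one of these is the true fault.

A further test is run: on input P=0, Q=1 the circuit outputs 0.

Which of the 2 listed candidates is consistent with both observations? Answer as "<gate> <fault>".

Evaluate each candidate on input P=0, Q=1:
  N0 stuck-at-0: N0=0 [stuck-at-0], N1=0, N2=0, N3=0 → 0 — matches
  N1 stuck-at-1: N0=0, N1=1 [stuck-at-1], N2=1, N3=1 → 1 — eliminated
Only N0 stuck-at-0 reproduces the observed 0.

N0 stuck-at-0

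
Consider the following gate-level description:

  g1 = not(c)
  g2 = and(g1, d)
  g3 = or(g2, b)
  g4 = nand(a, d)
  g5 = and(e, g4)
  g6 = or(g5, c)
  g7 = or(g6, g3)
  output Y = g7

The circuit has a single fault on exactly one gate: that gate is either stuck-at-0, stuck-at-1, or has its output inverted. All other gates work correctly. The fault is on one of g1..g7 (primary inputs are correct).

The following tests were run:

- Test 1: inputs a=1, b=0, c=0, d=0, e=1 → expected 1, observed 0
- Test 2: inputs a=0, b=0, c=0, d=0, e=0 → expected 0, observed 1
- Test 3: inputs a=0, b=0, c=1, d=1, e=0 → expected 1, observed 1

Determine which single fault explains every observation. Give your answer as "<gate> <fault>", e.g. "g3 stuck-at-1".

Fault-free values for test 1 (a=1, b=0, c=0, d=0, e=1): g1=1, g2=0, g3=0, g4=1, g5=1, g6=1, g7=1, giving Y=1. Observed 0.
Test 1: faults giving observed 0 are {g4 stuck-at-0, g4 inverted output, g5 stuck-at-0, g5 inverted output, g6 stuck-at-0, g6 inverted output, g7 stuck-at-0, g7 inverted output}.
Test 2 (a=0, b=0, c=0, d=0, e=0): fault-free g1=1, g2=0, g3=0, g4=1, g5=0, g6=0, g7=0 → 0; observed 1. Eliminates g4 stuck-at-0, g4 inverted output, g5 stuck-at-0, g6 stuck-at-0, g7 stuck-at-0.
Test 3 (a=0, b=0, c=1, d=1, e=0): fault-free g1=0, g2=0, g3=0, g4=1, g5=0, g6=1, g7=1 → 1; observed 1. Eliminates g6 inverted output, g7 inverted output.
Only g5 inverted output is consistent with every test.

g5 inverted output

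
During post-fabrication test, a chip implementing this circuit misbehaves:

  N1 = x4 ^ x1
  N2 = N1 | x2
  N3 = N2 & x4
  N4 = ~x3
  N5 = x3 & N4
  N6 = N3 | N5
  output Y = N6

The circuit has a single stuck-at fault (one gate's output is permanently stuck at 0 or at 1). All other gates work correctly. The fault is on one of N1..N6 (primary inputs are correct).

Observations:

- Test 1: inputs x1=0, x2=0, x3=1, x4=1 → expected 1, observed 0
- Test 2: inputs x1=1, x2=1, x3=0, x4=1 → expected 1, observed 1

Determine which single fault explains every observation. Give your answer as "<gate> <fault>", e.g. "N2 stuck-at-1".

N1 stuck-at-0

Fault-free values for test 1 (x1=0, x2=0, x3=1, x4=1): N1=1, N2=1, N3=1, N4=0, N5=0, N6=1, giving Y=1. Observed 0.
Test 1: faults giving observed 0 are {N1 stuck-at-0, N2 stuck-at-0, N3 stuck-at-0, N6 stuck-at-0}.
Test 2 (x1=1, x2=1, x3=0, x4=1): fault-free N1=0, N2=1, N3=1, N4=1, N5=0, N6=1 → 1; observed 1. Eliminates N2 stuck-at-0, N3 stuck-at-0, N6 stuck-at-0.
Only N1 stuck-at-0 is consistent with every test.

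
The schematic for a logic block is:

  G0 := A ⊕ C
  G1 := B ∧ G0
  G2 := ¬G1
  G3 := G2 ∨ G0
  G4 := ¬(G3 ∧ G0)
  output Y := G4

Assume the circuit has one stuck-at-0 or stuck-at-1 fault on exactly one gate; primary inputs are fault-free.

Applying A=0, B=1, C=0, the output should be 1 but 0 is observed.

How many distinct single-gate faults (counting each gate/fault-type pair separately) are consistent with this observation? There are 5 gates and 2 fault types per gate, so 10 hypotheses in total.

2

Fault-free: G0=0, G1=0, G2=1, G3=1, G4=1 → 1. Observed 0.
  G0 stuck-at-0: output 1 ✗
  G0 stuck-at-1: output 0 ✓
  G1 stuck-at-0: output 1 ✗
  G1 stuck-at-1: output 1 ✗
  G2 stuck-at-0: output 1 ✗
  G2 stuck-at-1: output 1 ✗
  G3 stuck-at-0: output 1 ✗
  G3 stuck-at-1: output 1 ✗
  G4 stuck-at-0: output 0 ✓
  G4 stuck-at-1: output 1 ✗
Consistent faults: {G0 stuck-at-1, G4 stuck-at-0} — 2 in all.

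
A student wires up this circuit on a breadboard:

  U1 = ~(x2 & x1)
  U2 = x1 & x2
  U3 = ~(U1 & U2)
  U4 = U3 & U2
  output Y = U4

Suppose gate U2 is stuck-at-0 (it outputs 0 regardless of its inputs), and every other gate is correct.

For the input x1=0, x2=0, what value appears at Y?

0

Propagate with U2 forced: U1=1, U2=0 [stuck-at-0], U3=1, U4=0.
So Y = 0. (Same as the fault-free value — the fault is masked on this input.)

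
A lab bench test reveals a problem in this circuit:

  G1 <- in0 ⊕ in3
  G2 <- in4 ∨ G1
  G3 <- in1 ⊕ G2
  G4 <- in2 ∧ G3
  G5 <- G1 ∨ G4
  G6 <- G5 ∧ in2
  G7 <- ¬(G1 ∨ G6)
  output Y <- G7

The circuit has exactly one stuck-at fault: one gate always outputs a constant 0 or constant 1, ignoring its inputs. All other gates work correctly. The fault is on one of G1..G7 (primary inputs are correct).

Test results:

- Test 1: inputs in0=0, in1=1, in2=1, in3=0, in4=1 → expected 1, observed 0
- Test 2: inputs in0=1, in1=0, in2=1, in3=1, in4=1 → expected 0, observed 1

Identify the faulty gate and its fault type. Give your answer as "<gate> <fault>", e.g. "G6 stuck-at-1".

G2 stuck-at-0

Fault-free values for test 1 (in0=0, in1=1, in2=1, in3=0, in4=1): G1=0, G2=1, G3=0, G4=0, G5=0, G6=0, G7=1, giving Y=1. Observed 0.
Test 1: faults giving observed 0 are {G1 stuck-at-1, G2 stuck-at-0, G3 stuck-at-1, G4 stuck-at-1, G5 stuck-at-1, G6 stuck-at-1, G7 stuck-at-0}.
Test 2 (in0=1, in1=0, in2=1, in3=1, in4=1): fault-free G1=0, G2=1, G3=1, G4=1, G5=1, G6=1, G7=0 → 0; observed 1. Eliminates G1 stuck-at-1, G3 stuck-at-1, G4 stuck-at-1, G5 stuck-at-1, G6 stuck-at-1, G7 stuck-at-0.
Only G2 stuck-at-0 is consistent with every test.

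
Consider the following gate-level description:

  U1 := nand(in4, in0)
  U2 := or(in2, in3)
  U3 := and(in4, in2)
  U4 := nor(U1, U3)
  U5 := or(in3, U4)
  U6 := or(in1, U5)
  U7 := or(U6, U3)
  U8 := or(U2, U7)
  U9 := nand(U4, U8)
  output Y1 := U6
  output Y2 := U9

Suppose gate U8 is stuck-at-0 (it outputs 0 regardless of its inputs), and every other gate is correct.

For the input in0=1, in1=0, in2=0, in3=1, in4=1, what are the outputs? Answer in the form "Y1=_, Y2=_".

Propagate with U8 forced: U1=0, U2=1, U3=0, U4=1, U5=1, U6=1, U7=1, U8=0 [stuck-at-0], U9=1.
So the outputs are Y1=1, Y2=1. (Without the fault they would be Y1=1, Y2=0.)

Y1=1, Y2=1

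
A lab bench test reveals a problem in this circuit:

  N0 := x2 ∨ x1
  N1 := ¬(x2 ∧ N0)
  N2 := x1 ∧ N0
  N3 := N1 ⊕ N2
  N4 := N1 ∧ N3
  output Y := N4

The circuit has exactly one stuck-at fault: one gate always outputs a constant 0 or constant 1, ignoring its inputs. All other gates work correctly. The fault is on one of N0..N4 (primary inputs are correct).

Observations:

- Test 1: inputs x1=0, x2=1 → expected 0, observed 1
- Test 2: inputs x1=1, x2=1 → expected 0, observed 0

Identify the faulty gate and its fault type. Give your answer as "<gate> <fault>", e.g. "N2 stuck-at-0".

N1 stuck-at-1

Fault-free values for test 1 (x1=0, x2=1): N0=1, N1=0, N2=0, N3=0, N4=0, giving Y=0. Observed 1.
Test 1: faults giving observed 1 are {N0 stuck-at-0, N1 stuck-at-1, N4 stuck-at-1}.
Test 2 (x1=1, x2=1): fault-free N0=1, N1=0, N2=1, N3=1, N4=0 → 0; observed 0. Eliminates N0 stuck-at-0, N4 stuck-at-1.
Only N1 stuck-at-1 is consistent with every test.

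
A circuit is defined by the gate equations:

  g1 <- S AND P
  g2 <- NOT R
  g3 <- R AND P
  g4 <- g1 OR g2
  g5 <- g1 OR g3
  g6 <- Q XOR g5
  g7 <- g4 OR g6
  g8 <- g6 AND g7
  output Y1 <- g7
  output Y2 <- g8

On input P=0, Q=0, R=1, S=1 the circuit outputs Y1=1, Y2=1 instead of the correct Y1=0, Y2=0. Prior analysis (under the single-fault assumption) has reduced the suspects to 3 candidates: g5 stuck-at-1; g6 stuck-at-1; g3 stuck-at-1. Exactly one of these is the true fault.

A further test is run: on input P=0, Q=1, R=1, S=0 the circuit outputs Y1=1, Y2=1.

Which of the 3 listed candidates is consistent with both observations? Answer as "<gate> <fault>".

g6 stuck-at-1

Evaluate each candidate on input P=0, Q=1, R=1, S=0:
  g5 stuck-at-1: g1=0, g2=0, g3=0, g4=0, g5=1 [stuck-at-1], g6=0, g7=0, g8=0 → Y1=0, Y2=0 — eliminated
  g6 stuck-at-1: g1=0, g2=0, g3=0, g4=0, g5=0, g6=1 [stuck-at-1], g7=1, g8=1 → Y1=1, Y2=1 — matches
  g3 stuck-at-1: g1=0, g2=0, g3=1 [stuck-at-1], g4=0, g5=1, g6=0, g7=0, g8=0 → Y1=0, Y2=0 — eliminated
Only g6 stuck-at-1 reproduces the observed Y1=1, Y2=1.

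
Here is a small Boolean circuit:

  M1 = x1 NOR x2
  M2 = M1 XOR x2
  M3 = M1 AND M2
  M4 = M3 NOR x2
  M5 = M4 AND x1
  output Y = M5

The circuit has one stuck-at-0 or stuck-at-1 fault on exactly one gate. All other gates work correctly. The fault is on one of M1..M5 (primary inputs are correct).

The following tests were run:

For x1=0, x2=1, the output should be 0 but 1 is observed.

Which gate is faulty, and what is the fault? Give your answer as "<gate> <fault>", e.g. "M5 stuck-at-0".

Fault-free values for test 1 (x1=0, x2=1): M1=0, M2=1, M3=0, M4=0, M5=0, giving Y=0. Observed 1.
Test 1: faults giving observed 1 are {M5 stuck-at-1}.
Only M5 stuck-at-1 is consistent with every test.

M5 stuck-at-1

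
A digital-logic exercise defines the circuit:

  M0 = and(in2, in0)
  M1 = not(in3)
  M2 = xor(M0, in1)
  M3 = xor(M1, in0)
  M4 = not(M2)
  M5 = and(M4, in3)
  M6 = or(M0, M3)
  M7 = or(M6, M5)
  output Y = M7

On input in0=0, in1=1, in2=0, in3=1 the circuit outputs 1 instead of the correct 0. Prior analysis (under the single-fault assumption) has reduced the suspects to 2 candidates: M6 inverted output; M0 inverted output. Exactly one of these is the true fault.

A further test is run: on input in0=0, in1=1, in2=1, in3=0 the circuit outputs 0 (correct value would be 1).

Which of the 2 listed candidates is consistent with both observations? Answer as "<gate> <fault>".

Evaluate each candidate on input in0=0, in1=1, in2=1, in3=0:
  M6 inverted output: M0=0, M1=1, M2=1, M3=1, M4=0, M5=0, M6=0 [inverted output], M7=0 → 0 — matches
  M0 inverted output: M0=1 [inverted output], M1=1, M2=0, M3=1, M4=1, M5=0, M6=1, M7=1 → 1 — eliminated
Only M6 inverted output reproduces the observed 0.

M6 inverted output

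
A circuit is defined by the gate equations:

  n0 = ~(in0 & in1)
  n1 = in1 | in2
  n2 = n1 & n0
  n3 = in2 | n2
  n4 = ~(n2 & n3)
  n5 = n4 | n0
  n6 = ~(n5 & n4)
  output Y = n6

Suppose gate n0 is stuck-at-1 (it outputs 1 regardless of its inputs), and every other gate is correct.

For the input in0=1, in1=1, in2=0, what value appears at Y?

1

Propagate with n0 forced: n0=1 [stuck-at-1], n1=1, n2=1, n3=1, n4=0, n5=1, n6=1.
So Y = 1. (Without the fault it would be 0.)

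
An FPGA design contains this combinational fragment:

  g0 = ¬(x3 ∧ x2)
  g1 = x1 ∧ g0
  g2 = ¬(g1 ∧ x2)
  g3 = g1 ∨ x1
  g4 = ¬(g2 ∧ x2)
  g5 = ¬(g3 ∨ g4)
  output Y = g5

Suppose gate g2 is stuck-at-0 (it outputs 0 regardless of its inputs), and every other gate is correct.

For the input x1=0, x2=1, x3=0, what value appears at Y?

0

Propagate with g2 forced: g0=1, g1=0, g2=0 [stuck-at-0], g3=0, g4=1, g5=0.
So Y = 0. (Without the fault it would be 1.)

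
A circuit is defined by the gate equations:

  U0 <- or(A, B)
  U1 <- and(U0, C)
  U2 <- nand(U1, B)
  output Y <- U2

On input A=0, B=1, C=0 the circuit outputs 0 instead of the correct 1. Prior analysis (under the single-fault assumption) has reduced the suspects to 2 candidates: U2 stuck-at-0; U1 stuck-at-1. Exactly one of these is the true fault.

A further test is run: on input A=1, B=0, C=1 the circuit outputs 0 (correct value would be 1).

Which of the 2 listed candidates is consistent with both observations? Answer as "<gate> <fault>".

Evaluate each candidate on input A=1, B=0, C=1:
  U2 stuck-at-0: U0=1, U1=1, U2=0 [stuck-at-0] → 0 — matches
  U1 stuck-at-1: U0=1, U1=1 [stuck-at-1], U2=1 → 1 — eliminated
Only U2 stuck-at-0 reproduces the observed 0.

U2 stuck-at-0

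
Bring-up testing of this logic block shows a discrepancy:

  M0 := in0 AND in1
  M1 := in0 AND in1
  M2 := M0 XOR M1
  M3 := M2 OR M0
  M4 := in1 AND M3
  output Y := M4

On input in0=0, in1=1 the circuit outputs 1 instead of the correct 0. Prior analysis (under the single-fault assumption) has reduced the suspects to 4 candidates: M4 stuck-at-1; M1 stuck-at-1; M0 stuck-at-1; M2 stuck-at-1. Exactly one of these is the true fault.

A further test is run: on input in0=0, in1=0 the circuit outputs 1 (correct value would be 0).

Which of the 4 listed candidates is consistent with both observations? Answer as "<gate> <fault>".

M4 stuck-at-1

Evaluate each candidate on input in0=0, in1=0:
  M4 stuck-at-1: M0=0, M1=0, M2=0, M3=0, M4=1 [stuck-at-1] → 1 — matches
  M1 stuck-at-1: M0=0, M1=1 [stuck-at-1], M2=1, M3=1, M4=0 → 0 — eliminated
  M0 stuck-at-1: M0=1 [stuck-at-1], M1=0, M2=1, M3=1, M4=0 → 0 — eliminated
  M2 stuck-at-1: M0=0, M1=0, M2=1 [stuck-at-1], M3=1, M4=0 → 0 — eliminated
Only M4 stuck-at-1 reproduces the observed 1.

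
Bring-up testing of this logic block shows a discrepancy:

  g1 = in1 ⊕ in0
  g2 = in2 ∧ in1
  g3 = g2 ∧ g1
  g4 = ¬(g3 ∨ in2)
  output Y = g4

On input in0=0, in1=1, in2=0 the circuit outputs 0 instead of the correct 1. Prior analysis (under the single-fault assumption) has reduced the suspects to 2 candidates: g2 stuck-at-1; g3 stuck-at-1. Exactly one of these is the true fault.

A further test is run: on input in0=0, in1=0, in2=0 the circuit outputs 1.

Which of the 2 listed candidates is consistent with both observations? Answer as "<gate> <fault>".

g2 stuck-at-1

Evaluate each candidate on input in0=0, in1=0, in2=0:
  g2 stuck-at-1: g1=0, g2=1 [stuck-at-1], g3=0, g4=1 → 1 — matches
  g3 stuck-at-1: g1=0, g2=0, g3=1 [stuck-at-1], g4=0 → 0 — eliminated
Only g2 stuck-at-1 reproduces the observed 1.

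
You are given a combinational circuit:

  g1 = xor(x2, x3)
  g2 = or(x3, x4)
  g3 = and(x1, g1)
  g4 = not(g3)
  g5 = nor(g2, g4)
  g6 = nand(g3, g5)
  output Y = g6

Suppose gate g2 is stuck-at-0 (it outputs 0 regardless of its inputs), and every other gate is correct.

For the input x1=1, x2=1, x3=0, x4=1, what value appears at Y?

0

Propagate with g2 forced: g1=1, g2=0 [stuck-at-0], g3=1, g4=0, g5=1, g6=0.
So Y = 0. (Without the fault it would be 1.)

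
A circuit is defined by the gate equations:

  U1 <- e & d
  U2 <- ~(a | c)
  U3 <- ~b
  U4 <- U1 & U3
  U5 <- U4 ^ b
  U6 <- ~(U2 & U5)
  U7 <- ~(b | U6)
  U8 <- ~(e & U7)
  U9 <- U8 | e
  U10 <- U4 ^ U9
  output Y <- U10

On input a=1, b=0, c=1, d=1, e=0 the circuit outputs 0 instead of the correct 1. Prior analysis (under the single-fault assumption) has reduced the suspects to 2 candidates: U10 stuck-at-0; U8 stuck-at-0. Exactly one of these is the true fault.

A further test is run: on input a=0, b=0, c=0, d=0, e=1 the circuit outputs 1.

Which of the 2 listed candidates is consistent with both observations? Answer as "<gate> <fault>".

Evaluate each candidate on input a=0, b=0, c=0, d=0, e=1:
  U10 stuck-at-0: U1=0, U2=1, U3=1, U4=0, U5=0, U6=1, U7=0, U8=1, U9=1, U10=0 [stuck-at-0] → 0 — eliminated
  U8 stuck-at-0: U1=0, U2=1, U3=1, U4=0, U5=0, U6=1, U7=0, U8=0 [stuck-at-0], U9=1, U10=1 → 1 — matches
Only U8 stuck-at-0 reproduces the observed 1.

U8 stuck-at-0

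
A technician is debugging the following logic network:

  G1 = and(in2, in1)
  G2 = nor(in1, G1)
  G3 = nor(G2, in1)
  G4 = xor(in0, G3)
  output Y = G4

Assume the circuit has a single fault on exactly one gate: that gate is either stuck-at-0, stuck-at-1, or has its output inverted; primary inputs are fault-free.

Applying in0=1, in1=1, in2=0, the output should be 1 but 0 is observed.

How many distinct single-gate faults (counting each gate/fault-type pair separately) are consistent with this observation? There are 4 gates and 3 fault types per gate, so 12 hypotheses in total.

Fault-free: G1=0, G2=0, G3=0, G4=1 → 1. Observed 0.
  G1 stuck-at-0: output 1 ✗
  G1 stuck-at-1: output 1 ✗
  G1 inverted output: output 1 ✗
  G2 stuck-at-0: output 1 ✗
  G2 stuck-at-1: output 1 ✗
  G2 inverted output: output 1 ✗
  G3 stuck-at-0: output 1 ✗
  G3 stuck-at-1: output 0 ✓
  G3 inverted output: output 0 ✓
  G4 stuck-at-0: output 0 ✓
  G4 stuck-at-1: output 1 ✗
  G4 inverted output: output 0 ✓
Consistent faults: {G3 stuck-at-1, G3 inverted output, G4 stuck-at-0, G4 inverted output} — 4 in all.

4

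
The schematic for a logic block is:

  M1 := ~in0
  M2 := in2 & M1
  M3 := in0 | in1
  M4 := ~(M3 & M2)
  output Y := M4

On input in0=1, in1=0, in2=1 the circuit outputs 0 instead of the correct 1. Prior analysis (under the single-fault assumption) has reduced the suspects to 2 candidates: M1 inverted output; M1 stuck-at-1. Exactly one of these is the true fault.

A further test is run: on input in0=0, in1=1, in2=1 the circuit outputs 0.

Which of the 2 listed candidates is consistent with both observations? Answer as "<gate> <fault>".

Evaluate each candidate on input in0=0, in1=1, in2=1:
  M1 inverted output: M1=0 [inverted output], M2=0, M3=1, M4=1 → 1 — eliminated
  M1 stuck-at-1: M1=1 [stuck-at-1], M2=1, M3=1, M4=0 → 0 — matches
Only M1 stuck-at-1 reproduces the observed 0.

M1 stuck-at-1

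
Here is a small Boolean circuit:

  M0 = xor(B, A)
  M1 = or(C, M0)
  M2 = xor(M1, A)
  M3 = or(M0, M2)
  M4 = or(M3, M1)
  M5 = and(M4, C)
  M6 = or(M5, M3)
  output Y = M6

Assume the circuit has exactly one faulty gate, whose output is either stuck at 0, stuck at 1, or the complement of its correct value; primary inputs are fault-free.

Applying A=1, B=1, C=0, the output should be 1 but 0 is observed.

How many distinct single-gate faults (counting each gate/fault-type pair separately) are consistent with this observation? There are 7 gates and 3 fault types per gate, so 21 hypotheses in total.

Fault-free: M0=0, M1=0, M2=1, M3=1, M4=1, M5=0, M6=1 → 1. Observed 0.
  M0: none of the 3 fault types match ✗
  M1: stuck-at-1, inverted output ✓; others ✗
  M2: stuck-at-0, inverted output ✓; others ✗
  M3: stuck-at-0, inverted output ✓; others ✗
  M4: none of the 3 fault types match ✗
  M5: none of the 3 fault types match ✗
  M6: stuck-at-0, inverted output ✓; others ✗
Consistent faults: {M1 stuck-at-1, M1 inverted output, M2 stuck-at-0, M2 inverted output, M3 stuck-at-0, M3 inverted output, M6 stuck-at-0, M6 inverted output} — 8 in all.

8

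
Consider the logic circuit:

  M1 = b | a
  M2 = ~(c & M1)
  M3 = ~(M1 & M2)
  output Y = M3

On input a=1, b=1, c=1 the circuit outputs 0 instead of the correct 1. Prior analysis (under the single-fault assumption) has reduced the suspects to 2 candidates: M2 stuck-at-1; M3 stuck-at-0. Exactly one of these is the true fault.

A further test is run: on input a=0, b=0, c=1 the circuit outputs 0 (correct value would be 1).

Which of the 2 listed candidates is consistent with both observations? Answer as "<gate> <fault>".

Evaluate each candidate on input a=0, b=0, c=1:
  M2 stuck-at-1: M1=0, M2=1 [stuck-at-1], M3=1 → 1 — eliminated
  M3 stuck-at-0: M1=0, M2=1, M3=0 [stuck-at-0] → 0 — matches
Only M3 stuck-at-0 reproduces the observed 0.

M3 stuck-at-0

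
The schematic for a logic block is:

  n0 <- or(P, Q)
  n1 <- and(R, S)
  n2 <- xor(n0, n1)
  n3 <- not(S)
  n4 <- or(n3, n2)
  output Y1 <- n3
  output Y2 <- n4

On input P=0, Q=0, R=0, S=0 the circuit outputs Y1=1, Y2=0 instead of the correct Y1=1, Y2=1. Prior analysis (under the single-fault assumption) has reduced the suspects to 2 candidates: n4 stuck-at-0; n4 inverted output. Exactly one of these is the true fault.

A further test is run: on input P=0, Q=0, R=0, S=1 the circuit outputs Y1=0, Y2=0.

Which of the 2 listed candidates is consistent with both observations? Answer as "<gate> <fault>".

Evaluate each candidate on input P=0, Q=0, R=0, S=1:
  n4 stuck-at-0: n0=0, n1=0, n2=0, n3=0, n4=0 [stuck-at-0] → Y1=0, Y2=0 — matches
  n4 inverted output: n0=0, n1=0, n2=0, n3=0, n4=1 [inverted output] → Y1=0, Y2=1 — eliminated
Only n4 stuck-at-0 reproduces the observed Y1=0, Y2=0.

n4 stuck-at-0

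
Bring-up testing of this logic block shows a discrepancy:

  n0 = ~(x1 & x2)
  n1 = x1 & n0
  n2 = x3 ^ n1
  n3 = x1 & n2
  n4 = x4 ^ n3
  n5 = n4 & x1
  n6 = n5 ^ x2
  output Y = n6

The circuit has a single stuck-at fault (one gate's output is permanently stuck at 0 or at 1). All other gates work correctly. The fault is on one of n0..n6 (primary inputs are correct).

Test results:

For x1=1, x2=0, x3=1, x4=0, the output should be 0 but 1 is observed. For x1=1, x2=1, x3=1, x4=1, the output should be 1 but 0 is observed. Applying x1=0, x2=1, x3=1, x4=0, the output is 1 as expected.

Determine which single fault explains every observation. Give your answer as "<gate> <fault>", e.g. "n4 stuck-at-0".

n4 stuck-at-1

Fault-free values for test 1 (x1=1, x2=0, x3=1, x4=0): n0=1, n1=1, n2=0, n3=0, n4=0, n5=0, n6=0, giving Y=0. Observed 1.
Test 1: faults giving observed 1 are {n0 stuck-at-0, n1 stuck-at-0, n2 stuck-at-1, n3 stuck-at-1, n4 stuck-at-1, n5 stuck-at-1, n6 stuck-at-1}.
Test 2 (x1=1, x2=1, x3=1, x4=1): fault-free n0=0, n1=0, n2=1, n3=1, n4=0, n5=0, n6=1 → 1; observed 0. Eliminates n0 stuck-at-0, n1 stuck-at-0, n2 stuck-at-1, n3 stuck-at-1, n6 stuck-at-1.
Test 3 (x1=0, x2=1, x3=1, x4=0): fault-free n0=1, n1=0, n2=1, n3=0, n4=0, n5=0, n6=1 → 1; observed 1. Eliminates n5 stuck-at-1.
Only n4 stuck-at-1 is consistent with every test.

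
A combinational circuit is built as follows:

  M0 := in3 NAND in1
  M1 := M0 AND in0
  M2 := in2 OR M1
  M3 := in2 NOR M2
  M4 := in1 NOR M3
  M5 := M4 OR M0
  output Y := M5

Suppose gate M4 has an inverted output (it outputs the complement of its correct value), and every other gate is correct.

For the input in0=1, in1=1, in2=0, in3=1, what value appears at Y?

Propagate with M4 forced: M0=0, M1=0, M2=0, M3=1, M4=1 [inverted output], M5=1.
So Y = 1. (Without the fault it would be 0.)

1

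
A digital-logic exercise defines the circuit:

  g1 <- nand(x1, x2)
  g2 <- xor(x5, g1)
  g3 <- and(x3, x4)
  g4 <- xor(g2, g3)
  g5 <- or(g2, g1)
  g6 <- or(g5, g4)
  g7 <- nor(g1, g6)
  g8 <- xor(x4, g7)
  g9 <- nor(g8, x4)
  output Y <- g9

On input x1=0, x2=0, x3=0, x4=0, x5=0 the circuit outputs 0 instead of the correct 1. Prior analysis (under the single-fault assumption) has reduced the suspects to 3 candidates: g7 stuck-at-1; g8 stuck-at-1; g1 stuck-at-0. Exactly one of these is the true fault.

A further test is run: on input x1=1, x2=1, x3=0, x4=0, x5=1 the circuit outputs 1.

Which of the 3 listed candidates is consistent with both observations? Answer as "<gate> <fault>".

Evaluate each candidate on input x1=1, x2=1, x3=0, x4=0, x5=1:
  g7 stuck-at-1: g1=0, g2=1, g3=0, g4=1, g5=1, g6=1, g7=1 [stuck-at-1], g8=1, g9=0 → 0 — eliminated
  g8 stuck-at-1: g1=0, g2=1, g3=0, g4=1, g5=1, g6=1, g7=0, g8=1 [stuck-at-1], g9=0 → 0 — eliminated
  g1 stuck-at-0: g1=0 [stuck-at-0], g2=1, g3=0, g4=1, g5=1, g6=1, g7=0, g8=0, g9=1 → 1 — matches
Only g1 stuck-at-0 reproduces the observed 1.

g1 stuck-at-0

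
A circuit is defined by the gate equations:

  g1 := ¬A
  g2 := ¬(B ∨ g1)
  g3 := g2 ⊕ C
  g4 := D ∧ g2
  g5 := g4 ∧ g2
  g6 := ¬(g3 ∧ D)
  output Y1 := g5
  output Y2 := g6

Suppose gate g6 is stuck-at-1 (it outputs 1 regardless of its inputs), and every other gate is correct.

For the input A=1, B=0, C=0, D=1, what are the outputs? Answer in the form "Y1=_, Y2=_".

Propagate with g6 forced: g1=0, g2=1, g3=1, g4=1, g5=1, g6=1 [stuck-at-1].
So the outputs are Y1=1, Y2=1. (Without the fault they would be Y1=1, Y2=0.)

Y1=1, Y2=1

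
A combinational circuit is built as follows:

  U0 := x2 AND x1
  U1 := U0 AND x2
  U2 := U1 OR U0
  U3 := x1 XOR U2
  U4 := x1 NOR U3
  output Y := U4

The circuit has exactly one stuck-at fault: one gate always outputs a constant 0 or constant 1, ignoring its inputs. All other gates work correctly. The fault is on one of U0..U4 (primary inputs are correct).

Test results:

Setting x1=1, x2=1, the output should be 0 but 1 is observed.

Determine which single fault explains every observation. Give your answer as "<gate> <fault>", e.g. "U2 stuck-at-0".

Fault-free values for test 1 (x1=1, x2=1): U0=1, U1=1, U2=1, U3=0, U4=0, giving Y=0. Observed 1.
Test 1: faults giving observed 1 are {U4 stuck-at-1}.
Only U4 stuck-at-1 is consistent with every test.

U4 stuck-at-1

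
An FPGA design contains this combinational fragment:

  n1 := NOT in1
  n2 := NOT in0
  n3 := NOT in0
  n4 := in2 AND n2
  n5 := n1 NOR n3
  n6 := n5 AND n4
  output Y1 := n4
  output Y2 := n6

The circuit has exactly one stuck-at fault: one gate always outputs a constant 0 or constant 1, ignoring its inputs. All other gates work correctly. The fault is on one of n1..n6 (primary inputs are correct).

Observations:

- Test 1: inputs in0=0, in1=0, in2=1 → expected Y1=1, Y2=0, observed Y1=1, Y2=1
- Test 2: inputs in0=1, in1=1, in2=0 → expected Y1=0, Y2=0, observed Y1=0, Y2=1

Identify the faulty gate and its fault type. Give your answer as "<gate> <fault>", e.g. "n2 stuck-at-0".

n6 stuck-at-1

Fault-free values for test 1 (in0=0, in1=0, in2=1): n1=1, n2=1, n3=1, n4=1, n5=0, n6=0, giving Y1=1, Y2=0. Observed Y1=1, Y2=1.
Test 1: faults giving observed Y1=1, Y2=1 are {n5 stuck-at-1, n6 stuck-at-1}.
Test 2 (in0=1, in1=1, in2=0): fault-free n1=0, n2=0, n3=0, n4=0, n5=1, n6=0 → Y1=0, Y2=0; observed Y1=0, Y2=1. Eliminates n5 stuck-at-1.
Only n6 stuck-at-1 is consistent with every test.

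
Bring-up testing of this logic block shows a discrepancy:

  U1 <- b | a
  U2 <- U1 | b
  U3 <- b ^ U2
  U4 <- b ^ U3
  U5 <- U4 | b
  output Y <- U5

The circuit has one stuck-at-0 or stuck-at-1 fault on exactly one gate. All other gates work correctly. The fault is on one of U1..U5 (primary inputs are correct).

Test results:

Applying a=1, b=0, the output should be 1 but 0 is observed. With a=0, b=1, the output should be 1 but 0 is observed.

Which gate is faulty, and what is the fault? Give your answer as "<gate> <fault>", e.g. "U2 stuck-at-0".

Fault-free values for test 1 (a=1, b=0): U1=1, U2=1, U3=1, U4=1, U5=1, giving Y=1. Observed 0.
Test 1: faults giving observed 0 are {U1 stuck-at-0, U2 stuck-at-0, U3 stuck-at-0, U4 stuck-at-0, U5 stuck-at-0}.
Test 2 (a=0, b=1): fault-free U1=1, U2=1, U3=0, U4=1, U5=1 → 1; observed 0. Eliminates U1 stuck-at-0, U2 stuck-at-0, U3 stuck-at-0, U4 stuck-at-0.
Only U5 stuck-at-0 is consistent with every test.

U5 stuck-at-0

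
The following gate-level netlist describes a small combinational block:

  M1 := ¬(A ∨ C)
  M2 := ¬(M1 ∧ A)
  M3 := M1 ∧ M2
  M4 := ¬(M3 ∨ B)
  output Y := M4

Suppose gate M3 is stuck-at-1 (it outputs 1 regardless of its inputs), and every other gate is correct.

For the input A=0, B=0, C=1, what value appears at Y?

0

Propagate with M3 forced: M1=0, M2=1, M3=1 [stuck-at-1], M4=0.
So Y = 0. (Without the fault it would be 1.)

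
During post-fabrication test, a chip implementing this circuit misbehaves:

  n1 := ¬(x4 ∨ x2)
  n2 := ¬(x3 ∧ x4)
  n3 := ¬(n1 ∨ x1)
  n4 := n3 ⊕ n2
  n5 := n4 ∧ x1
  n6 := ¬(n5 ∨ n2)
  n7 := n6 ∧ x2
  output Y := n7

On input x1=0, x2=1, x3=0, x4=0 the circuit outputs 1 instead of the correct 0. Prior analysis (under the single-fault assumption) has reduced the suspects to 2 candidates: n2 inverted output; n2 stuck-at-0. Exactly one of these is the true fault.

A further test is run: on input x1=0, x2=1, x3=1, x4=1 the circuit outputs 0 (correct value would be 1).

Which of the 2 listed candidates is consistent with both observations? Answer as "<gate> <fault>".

Evaluate each candidate on input x1=0, x2=1, x3=1, x4=1:
  n2 inverted output: n1=0, n2=1 [inverted output], n3=1, n4=0, n5=0, n6=0, n7=0 → 0 — matches
  n2 stuck-at-0: n1=0, n2=0 [stuck-at-0], n3=1, n4=1, n5=0, n6=1, n7=1 → 1 — eliminated
Only n2 inverted output reproduces the observed 0.

n2 inverted output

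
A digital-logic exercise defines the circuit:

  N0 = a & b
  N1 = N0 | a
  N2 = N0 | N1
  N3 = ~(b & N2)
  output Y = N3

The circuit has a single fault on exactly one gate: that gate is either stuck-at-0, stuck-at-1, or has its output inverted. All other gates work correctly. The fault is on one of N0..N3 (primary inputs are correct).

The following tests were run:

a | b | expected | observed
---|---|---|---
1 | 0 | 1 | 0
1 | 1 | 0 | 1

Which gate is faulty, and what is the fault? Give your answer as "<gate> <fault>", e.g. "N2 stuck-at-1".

Fault-free values for test 1 (a=1, b=0): N0=0, N1=1, N2=1, N3=1, giving Y=1. Observed 0.
Test 1: faults giving observed 0 are {N3 stuck-at-0, N3 inverted output}.
Test 2 (a=1, b=1): fault-free N0=1, N1=1, N2=1, N3=0 → 0; observed 1. Eliminates N3 stuck-at-0.
Only N3 inverted output is consistent with every test.

N3 inverted output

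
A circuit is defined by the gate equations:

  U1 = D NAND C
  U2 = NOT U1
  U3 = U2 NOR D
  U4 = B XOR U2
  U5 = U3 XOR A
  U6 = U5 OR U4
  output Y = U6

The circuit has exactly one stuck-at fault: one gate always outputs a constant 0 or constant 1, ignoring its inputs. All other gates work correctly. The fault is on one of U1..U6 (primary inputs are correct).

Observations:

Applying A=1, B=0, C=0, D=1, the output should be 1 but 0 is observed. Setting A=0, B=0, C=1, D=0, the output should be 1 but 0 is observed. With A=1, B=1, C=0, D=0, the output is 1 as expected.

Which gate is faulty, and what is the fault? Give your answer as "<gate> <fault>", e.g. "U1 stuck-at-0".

Fault-free values for test 1 (A=1, B=0, C=0, D=1): U1=1, U2=0, U3=0, U4=0, U5=1, U6=1, giving Y=1. Observed 0.
Test 1: faults giving observed 0 are {U3 stuck-at-1, U5 stuck-at-0, U6 stuck-at-0}.
Test 2 (A=0, B=0, C=1, D=0): fault-free U1=1, U2=0, U3=1, U4=0, U5=1, U6=1 → 1; observed 0. Eliminates U3 stuck-at-1.
Test 3 (A=1, B=1, C=0, D=0): fault-free U1=1, U2=0, U3=1, U4=1, U5=0, U6=1 → 1; observed 1. Eliminates U6 stuck-at-0.
Only U5 stuck-at-0 is consistent with every test.

U5 stuck-at-0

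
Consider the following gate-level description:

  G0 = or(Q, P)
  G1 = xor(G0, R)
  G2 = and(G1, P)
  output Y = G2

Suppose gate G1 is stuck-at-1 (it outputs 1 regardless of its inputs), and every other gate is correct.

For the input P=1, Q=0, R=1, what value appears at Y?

1

Propagate with G1 forced: G0=1, G1=1 [stuck-at-1], G2=1.
So Y = 1. (Without the fault it would be 0.)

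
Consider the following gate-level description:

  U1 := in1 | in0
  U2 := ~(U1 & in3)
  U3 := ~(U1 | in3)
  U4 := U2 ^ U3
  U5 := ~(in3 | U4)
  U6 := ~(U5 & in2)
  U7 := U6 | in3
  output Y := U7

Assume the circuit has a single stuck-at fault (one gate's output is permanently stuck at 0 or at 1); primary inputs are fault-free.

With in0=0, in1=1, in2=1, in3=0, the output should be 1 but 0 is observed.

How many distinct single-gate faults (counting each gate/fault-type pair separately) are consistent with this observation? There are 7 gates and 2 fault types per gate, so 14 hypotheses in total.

Fault-free: U1=1, U2=1, U3=0, U4=1, U5=0, U6=1, U7=1 → 1. Observed 0.
  U1 stuck-at-0: output 0 ✓
  U1 stuck-at-1: output 1 ✗
  U2 stuck-at-0: output 0 ✓
  U2 stuck-at-1: output 1 ✗
  U3 stuck-at-0: output 1 ✗
  U3 stuck-at-1: output 0 ✓
  U4 stuck-at-0: output 0 ✓
  U4 stuck-at-1: output 1 ✗
  U5 stuck-at-0: output 1 ✗
  U5 stuck-at-1: output 0 ✓
  U6 stuck-at-0: output 0 ✓
  U6 stuck-at-1: output 1 ✗
  U7 stuck-at-0: output 0 ✓
  U7 stuck-at-1: output 1 ✗
Consistent faults: {U1 stuck-at-0, U2 stuck-at-0, U3 stuck-at-1, U4 stuck-at-0, U5 stuck-at-1, U6 stuck-at-0, U7 stuck-at-0} — 7 in all.

7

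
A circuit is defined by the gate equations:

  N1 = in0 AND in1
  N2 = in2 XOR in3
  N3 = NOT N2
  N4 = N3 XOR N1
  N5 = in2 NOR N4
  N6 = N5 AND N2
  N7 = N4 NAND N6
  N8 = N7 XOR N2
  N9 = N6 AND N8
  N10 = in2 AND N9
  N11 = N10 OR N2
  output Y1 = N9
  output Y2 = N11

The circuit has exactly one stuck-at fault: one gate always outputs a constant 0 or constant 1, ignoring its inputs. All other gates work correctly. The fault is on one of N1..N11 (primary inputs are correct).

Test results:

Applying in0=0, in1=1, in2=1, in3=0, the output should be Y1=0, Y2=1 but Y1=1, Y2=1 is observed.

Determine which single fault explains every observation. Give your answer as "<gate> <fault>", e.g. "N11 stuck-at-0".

Fault-free values for test 1 (in0=0, in1=1, in2=1, in3=0): N1=0, N2=1, N3=0, N4=0, N5=0, N6=0, N7=1, N8=0, N9=0, N10=0, N11=1, giving Y1=0, Y2=1. Observed Y1=1, Y2=1.
Test 1: faults giving observed Y1=1, Y2=1 are {N9 stuck-at-1}.
Only N9 stuck-at-1 is consistent with every test.

N9 stuck-at-1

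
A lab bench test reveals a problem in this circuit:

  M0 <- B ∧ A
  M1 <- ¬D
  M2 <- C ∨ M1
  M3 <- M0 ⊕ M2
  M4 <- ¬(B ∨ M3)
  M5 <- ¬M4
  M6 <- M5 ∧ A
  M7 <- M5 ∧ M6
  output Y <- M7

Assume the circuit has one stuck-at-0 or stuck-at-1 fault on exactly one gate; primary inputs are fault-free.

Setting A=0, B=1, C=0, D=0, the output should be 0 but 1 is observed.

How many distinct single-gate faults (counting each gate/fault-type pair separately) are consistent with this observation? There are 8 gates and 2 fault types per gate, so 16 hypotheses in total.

Fault-free: M0=0, M1=1, M2=1, M3=1, M4=0, M5=1, M6=0, M7=0 → 0. Observed 1.
  M0: none of the 2 fault types match ✗
  M1: none of the 2 fault types match ✗
  M2: none of the 2 fault types match ✗
  M3: none of the 2 fault types match ✗
  M4: none of the 2 fault types match ✗
  M5: none of the 2 fault types match ✗
  M6: stuck-at-1 ✓; others ✗
  M7: stuck-at-1 ✓; others ✗
Consistent faults: {M6 stuck-at-1, M7 stuck-at-1} — 2 in all.

2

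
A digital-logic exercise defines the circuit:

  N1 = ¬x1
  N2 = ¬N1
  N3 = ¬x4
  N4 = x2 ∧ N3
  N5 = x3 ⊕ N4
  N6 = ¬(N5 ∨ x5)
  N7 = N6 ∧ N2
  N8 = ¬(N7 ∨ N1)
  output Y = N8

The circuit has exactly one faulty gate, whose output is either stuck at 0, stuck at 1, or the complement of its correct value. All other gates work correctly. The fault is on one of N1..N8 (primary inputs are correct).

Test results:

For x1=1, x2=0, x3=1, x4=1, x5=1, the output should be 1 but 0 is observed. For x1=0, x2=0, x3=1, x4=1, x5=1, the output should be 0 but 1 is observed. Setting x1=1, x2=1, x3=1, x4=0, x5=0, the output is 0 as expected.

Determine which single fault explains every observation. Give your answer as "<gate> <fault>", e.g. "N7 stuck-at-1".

Fault-free values for test 1 (x1=1, x2=0, x3=1, x4=1, x5=1): N1=0, N2=1, N3=0, N4=0, N5=1, N6=0, N7=0, N8=1, giving Y=1. Observed 0.
Test 1: faults giving observed 0 are {N1 stuck-at-1, N1 inverted output, N6 stuck-at-1, N6 inverted output, N7 stuck-at-1, N7 inverted output, N8 stuck-at-0, N8 inverted output}.
Test 2 (x1=0, x2=0, x3=1, x4=1, x5=1): fault-free N1=1, N2=0, N3=0, N4=0, N5=1, N6=0, N7=0, N8=0 → 0; observed 1. Eliminates N1 stuck-at-1, N6 stuck-at-1, N6 inverted output, N7 stuck-at-1, N7 inverted output, N8 stuck-at-0.
Test 3 (x1=1, x2=1, x3=1, x4=0, x5=0): fault-free N1=0, N2=1, N3=1, N4=1, N5=0, N6=1, N7=1, N8=0 → 0; observed 0. Eliminates N8 inverted output.
Only N1 inverted output is consistent with every test.

N1 inverted output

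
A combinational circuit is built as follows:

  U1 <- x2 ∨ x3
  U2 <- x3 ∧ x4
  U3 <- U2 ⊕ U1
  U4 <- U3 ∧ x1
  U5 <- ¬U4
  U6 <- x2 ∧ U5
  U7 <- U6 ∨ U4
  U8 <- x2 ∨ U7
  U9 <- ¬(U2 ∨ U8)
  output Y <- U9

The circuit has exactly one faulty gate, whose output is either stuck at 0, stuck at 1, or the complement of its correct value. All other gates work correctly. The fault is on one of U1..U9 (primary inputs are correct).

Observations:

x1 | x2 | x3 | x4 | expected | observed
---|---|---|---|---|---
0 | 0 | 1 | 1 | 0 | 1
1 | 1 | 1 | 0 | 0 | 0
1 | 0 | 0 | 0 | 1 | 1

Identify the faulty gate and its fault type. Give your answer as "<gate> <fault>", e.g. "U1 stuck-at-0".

U2 stuck-at-0

Fault-free values for test 1 (x1=0, x2=0, x3=1, x4=1): U1=1, U2=1, U3=0, U4=0, U5=1, U6=0, U7=0, U8=0, U9=0, giving Y=0. Observed 1.
Test 1: faults giving observed 1 are {U2 stuck-at-0, U2 inverted output, U9 stuck-at-1, U9 inverted output}.
Test 2 (x1=1, x2=1, x3=1, x4=0): fault-free U1=1, U2=0, U3=1, U4=1, U5=0, U6=0, U7=1, U8=1, U9=0 → 0; observed 0. Eliminates U9 stuck-at-1, U9 inverted output.
Test 3 (x1=1, x2=0, x3=0, x4=0): fault-free U1=0, U2=0, U3=0, U4=0, U5=1, U6=0, U7=0, U8=0, U9=1 → 1; observed 1. Eliminates U2 inverted output.
Only U2 stuck-at-0 is consistent with every test.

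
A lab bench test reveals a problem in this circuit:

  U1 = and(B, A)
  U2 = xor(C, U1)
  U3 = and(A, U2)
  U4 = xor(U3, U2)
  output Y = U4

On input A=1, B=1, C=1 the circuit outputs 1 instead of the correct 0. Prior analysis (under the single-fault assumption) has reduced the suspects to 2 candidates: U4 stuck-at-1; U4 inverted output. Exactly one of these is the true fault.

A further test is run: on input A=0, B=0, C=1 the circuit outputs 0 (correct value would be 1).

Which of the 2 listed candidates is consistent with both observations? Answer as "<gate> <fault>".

Evaluate each candidate on input A=0, B=0, C=1:
  U4 stuck-at-1: U1=0, U2=1, U3=0, U4=1 [stuck-at-1] → 1 — eliminated
  U4 inverted output: U1=0, U2=1, U3=0, U4=0 [inverted output] → 0 — matches
Only U4 inverted output reproduces the observed 0.

U4 inverted output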